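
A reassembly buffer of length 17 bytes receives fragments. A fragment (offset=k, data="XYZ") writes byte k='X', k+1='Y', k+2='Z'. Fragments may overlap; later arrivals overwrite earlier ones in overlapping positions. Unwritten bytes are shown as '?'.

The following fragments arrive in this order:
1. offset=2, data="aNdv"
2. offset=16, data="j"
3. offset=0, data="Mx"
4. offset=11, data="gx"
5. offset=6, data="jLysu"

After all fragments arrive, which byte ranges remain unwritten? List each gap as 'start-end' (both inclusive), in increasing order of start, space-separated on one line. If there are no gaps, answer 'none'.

Fragment 1: offset=2 len=4
Fragment 2: offset=16 len=1
Fragment 3: offset=0 len=2
Fragment 4: offset=11 len=2
Fragment 5: offset=6 len=5
Gaps: 13-15

Answer: 13-15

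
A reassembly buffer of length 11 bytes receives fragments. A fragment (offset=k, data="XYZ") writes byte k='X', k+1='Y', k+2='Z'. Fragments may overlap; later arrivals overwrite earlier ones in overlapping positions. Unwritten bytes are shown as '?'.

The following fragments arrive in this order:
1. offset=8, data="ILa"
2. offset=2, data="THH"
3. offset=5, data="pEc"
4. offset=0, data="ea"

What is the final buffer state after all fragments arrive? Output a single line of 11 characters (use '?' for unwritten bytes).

Fragment 1: offset=8 data="ILa" -> buffer=????????ILa
Fragment 2: offset=2 data="THH" -> buffer=??THH???ILa
Fragment 3: offset=5 data="pEc" -> buffer=??THHpEcILa
Fragment 4: offset=0 data="ea" -> buffer=eaTHHpEcILa

Answer: eaTHHpEcILa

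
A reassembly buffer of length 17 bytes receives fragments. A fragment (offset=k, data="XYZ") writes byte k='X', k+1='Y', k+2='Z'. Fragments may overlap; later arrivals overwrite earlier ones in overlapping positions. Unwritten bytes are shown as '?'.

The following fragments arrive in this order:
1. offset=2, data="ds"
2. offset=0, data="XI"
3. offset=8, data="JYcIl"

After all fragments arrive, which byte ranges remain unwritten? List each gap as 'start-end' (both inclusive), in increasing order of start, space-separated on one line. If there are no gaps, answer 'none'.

Answer: 4-7 13-16

Derivation:
Fragment 1: offset=2 len=2
Fragment 2: offset=0 len=2
Fragment 3: offset=8 len=5
Gaps: 4-7 13-16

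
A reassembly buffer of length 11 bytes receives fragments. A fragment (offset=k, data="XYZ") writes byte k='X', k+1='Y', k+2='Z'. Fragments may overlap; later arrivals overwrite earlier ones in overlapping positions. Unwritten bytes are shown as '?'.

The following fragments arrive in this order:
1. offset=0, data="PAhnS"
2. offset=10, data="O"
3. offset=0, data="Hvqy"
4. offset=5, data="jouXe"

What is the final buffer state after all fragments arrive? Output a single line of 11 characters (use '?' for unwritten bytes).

Answer: HvqySjouXeO

Derivation:
Fragment 1: offset=0 data="PAhnS" -> buffer=PAhnS??????
Fragment 2: offset=10 data="O" -> buffer=PAhnS?????O
Fragment 3: offset=0 data="Hvqy" -> buffer=HvqyS?????O
Fragment 4: offset=5 data="jouXe" -> buffer=HvqySjouXeO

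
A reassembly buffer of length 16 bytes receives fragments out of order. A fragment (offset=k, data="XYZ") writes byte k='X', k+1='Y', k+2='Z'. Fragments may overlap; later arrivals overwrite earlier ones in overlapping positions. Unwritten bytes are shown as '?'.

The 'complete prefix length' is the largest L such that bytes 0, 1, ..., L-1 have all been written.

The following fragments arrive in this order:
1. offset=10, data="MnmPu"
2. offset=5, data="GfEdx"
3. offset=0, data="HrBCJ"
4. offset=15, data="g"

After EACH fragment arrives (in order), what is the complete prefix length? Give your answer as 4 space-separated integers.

Answer: 0 0 15 16

Derivation:
Fragment 1: offset=10 data="MnmPu" -> buffer=??????????MnmPu? -> prefix_len=0
Fragment 2: offset=5 data="GfEdx" -> buffer=?????GfEdxMnmPu? -> prefix_len=0
Fragment 3: offset=0 data="HrBCJ" -> buffer=HrBCJGfEdxMnmPu? -> prefix_len=15
Fragment 4: offset=15 data="g" -> buffer=HrBCJGfEdxMnmPug -> prefix_len=16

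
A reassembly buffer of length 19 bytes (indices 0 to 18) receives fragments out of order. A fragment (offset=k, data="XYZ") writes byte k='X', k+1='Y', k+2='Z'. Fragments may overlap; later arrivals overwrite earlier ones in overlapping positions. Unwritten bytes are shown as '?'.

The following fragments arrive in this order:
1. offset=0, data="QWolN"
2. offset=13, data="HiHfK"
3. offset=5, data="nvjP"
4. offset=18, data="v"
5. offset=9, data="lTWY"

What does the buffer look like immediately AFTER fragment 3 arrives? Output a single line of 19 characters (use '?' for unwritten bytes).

Fragment 1: offset=0 data="QWolN" -> buffer=QWolN??????????????
Fragment 2: offset=13 data="HiHfK" -> buffer=QWolN????????HiHfK?
Fragment 3: offset=5 data="nvjP" -> buffer=QWolNnvjP????HiHfK?

Answer: QWolNnvjP????HiHfK?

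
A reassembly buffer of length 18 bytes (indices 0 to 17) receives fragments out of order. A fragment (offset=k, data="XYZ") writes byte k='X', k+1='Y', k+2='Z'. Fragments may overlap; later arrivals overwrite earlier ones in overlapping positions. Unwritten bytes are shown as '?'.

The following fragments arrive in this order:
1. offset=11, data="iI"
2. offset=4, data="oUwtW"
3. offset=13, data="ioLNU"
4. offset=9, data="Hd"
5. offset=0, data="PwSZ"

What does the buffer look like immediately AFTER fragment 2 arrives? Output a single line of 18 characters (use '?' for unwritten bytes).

Fragment 1: offset=11 data="iI" -> buffer=???????????iI?????
Fragment 2: offset=4 data="oUwtW" -> buffer=????oUwtW??iI?????

Answer: ????oUwtW??iI?????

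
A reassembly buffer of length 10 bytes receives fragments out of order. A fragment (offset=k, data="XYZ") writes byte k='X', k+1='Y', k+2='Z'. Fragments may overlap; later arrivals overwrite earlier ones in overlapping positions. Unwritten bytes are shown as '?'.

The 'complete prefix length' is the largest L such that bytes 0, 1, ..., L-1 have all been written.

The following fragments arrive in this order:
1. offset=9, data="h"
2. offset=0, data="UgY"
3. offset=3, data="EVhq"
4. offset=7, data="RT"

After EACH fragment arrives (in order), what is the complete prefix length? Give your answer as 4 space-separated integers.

Answer: 0 3 7 10

Derivation:
Fragment 1: offset=9 data="h" -> buffer=?????????h -> prefix_len=0
Fragment 2: offset=0 data="UgY" -> buffer=UgY??????h -> prefix_len=3
Fragment 3: offset=3 data="EVhq" -> buffer=UgYEVhq??h -> prefix_len=7
Fragment 4: offset=7 data="RT" -> buffer=UgYEVhqRTh -> prefix_len=10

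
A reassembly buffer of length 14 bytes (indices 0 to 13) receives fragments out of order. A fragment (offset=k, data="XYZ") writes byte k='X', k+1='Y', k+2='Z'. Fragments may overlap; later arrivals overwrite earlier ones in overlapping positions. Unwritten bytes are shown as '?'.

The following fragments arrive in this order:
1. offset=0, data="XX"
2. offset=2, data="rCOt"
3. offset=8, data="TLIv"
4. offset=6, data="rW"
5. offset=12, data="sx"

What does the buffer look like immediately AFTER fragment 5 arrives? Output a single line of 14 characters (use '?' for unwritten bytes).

Answer: XXrCOtrWTLIvsx

Derivation:
Fragment 1: offset=0 data="XX" -> buffer=XX????????????
Fragment 2: offset=2 data="rCOt" -> buffer=XXrCOt????????
Fragment 3: offset=8 data="TLIv" -> buffer=XXrCOt??TLIv??
Fragment 4: offset=6 data="rW" -> buffer=XXrCOtrWTLIv??
Fragment 5: offset=12 data="sx" -> buffer=XXrCOtrWTLIvsx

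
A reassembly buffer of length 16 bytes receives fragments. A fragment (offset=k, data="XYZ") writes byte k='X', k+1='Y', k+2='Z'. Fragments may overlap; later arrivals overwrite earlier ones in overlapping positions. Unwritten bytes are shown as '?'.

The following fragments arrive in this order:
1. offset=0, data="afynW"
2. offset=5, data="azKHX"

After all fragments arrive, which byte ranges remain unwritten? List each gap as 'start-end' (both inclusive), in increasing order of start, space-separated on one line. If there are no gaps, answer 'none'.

Fragment 1: offset=0 len=5
Fragment 2: offset=5 len=5
Gaps: 10-15

Answer: 10-15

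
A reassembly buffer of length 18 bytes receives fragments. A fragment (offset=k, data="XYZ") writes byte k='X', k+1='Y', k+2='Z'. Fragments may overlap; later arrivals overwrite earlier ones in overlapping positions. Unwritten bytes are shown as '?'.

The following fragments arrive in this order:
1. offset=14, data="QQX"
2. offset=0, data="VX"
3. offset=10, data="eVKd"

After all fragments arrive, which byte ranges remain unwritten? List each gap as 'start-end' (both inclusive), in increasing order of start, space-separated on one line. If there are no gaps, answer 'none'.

Answer: 2-9 17-17

Derivation:
Fragment 1: offset=14 len=3
Fragment 2: offset=0 len=2
Fragment 3: offset=10 len=4
Gaps: 2-9 17-17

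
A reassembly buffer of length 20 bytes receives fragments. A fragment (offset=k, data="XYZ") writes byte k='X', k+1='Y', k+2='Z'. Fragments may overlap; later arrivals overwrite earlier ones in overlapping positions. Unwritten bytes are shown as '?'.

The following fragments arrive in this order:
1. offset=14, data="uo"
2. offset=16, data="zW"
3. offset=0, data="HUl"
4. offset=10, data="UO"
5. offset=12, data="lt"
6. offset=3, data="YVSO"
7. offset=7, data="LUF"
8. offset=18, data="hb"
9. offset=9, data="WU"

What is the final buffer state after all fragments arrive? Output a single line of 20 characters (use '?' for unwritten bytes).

Answer: HUlYVSOLUWUOltuozWhb

Derivation:
Fragment 1: offset=14 data="uo" -> buffer=??????????????uo????
Fragment 2: offset=16 data="zW" -> buffer=??????????????uozW??
Fragment 3: offset=0 data="HUl" -> buffer=HUl???????????uozW??
Fragment 4: offset=10 data="UO" -> buffer=HUl???????UO??uozW??
Fragment 5: offset=12 data="lt" -> buffer=HUl???????UOltuozW??
Fragment 6: offset=3 data="YVSO" -> buffer=HUlYVSO???UOltuozW??
Fragment 7: offset=7 data="LUF" -> buffer=HUlYVSOLUFUOltuozW??
Fragment 8: offset=18 data="hb" -> buffer=HUlYVSOLUFUOltuozWhb
Fragment 9: offset=9 data="WU" -> buffer=HUlYVSOLUWUOltuozWhb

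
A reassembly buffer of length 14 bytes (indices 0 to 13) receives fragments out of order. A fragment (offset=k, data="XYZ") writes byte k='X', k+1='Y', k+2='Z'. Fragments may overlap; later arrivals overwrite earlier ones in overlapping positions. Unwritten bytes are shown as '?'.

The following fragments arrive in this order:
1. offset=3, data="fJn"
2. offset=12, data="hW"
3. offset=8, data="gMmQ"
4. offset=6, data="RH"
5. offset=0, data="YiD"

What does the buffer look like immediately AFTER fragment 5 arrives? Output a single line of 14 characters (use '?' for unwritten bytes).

Answer: YiDfJnRHgMmQhW

Derivation:
Fragment 1: offset=3 data="fJn" -> buffer=???fJn????????
Fragment 2: offset=12 data="hW" -> buffer=???fJn??????hW
Fragment 3: offset=8 data="gMmQ" -> buffer=???fJn??gMmQhW
Fragment 4: offset=6 data="RH" -> buffer=???fJnRHgMmQhW
Fragment 5: offset=0 data="YiD" -> buffer=YiDfJnRHgMmQhW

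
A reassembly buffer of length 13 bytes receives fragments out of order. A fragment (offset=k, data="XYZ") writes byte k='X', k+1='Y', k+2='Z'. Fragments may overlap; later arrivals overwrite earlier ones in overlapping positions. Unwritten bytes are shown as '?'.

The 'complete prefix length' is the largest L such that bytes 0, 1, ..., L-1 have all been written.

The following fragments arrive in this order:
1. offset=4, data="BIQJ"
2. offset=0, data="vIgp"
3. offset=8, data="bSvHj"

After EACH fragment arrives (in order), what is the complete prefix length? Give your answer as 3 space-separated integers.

Fragment 1: offset=4 data="BIQJ" -> buffer=????BIQJ????? -> prefix_len=0
Fragment 2: offset=0 data="vIgp" -> buffer=vIgpBIQJ????? -> prefix_len=8
Fragment 3: offset=8 data="bSvHj" -> buffer=vIgpBIQJbSvHj -> prefix_len=13

Answer: 0 8 13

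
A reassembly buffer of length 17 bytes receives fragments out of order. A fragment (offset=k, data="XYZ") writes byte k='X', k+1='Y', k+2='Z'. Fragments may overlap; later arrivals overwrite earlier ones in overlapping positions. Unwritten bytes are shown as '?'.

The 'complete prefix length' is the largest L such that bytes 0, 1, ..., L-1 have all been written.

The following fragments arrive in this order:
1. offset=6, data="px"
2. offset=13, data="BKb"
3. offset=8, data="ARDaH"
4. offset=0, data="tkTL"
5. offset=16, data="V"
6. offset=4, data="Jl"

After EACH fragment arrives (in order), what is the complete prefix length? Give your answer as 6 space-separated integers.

Answer: 0 0 0 4 4 17

Derivation:
Fragment 1: offset=6 data="px" -> buffer=??????px????????? -> prefix_len=0
Fragment 2: offset=13 data="BKb" -> buffer=??????px?????BKb? -> prefix_len=0
Fragment 3: offset=8 data="ARDaH" -> buffer=??????pxARDaHBKb? -> prefix_len=0
Fragment 4: offset=0 data="tkTL" -> buffer=tkTL??pxARDaHBKb? -> prefix_len=4
Fragment 5: offset=16 data="V" -> buffer=tkTL??pxARDaHBKbV -> prefix_len=4
Fragment 6: offset=4 data="Jl" -> buffer=tkTLJlpxARDaHBKbV -> prefix_len=17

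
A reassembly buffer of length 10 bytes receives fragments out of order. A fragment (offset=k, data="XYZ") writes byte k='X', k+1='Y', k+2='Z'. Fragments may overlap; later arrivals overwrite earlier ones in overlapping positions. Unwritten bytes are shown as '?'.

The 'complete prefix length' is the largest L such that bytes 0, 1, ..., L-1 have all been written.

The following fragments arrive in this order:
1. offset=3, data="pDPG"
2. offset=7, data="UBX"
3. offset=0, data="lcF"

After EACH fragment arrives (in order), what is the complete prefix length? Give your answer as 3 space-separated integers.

Fragment 1: offset=3 data="pDPG" -> buffer=???pDPG??? -> prefix_len=0
Fragment 2: offset=7 data="UBX" -> buffer=???pDPGUBX -> prefix_len=0
Fragment 3: offset=0 data="lcF" -> buffer=lcFpDPGUBX -> prefix_len=10

Answer: 0 0 10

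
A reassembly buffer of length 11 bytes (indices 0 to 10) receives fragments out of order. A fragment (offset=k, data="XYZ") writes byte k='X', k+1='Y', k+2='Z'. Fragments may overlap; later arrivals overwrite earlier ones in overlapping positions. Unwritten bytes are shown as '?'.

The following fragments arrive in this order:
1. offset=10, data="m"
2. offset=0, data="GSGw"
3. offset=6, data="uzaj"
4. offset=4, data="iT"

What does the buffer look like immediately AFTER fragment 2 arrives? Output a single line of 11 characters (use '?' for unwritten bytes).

Fragment 1: offset=10 data="m" -> buffer=??????????m
Fragment 2: offset=0 data="GSGw" -> buffer=GSGw??????m

Answer: GSGw??????m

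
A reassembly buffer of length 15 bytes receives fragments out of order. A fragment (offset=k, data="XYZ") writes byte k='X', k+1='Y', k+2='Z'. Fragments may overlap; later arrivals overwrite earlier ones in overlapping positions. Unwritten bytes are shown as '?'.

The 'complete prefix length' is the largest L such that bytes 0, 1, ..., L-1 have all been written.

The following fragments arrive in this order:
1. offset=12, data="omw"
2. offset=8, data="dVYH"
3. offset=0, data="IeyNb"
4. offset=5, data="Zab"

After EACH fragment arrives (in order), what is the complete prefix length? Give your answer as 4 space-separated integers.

Fragment 1: offset=12 data="omw" -> buffer=????????????omw -> prefix_len=0
Fragment 2: offset=8 data="dVYH" -> buffer=????????dVYHomw -> prefix_len=0
Fragment 3: offset=0 data="IeyNb" -> buffer=IeyNb???dVYHomw -> prefix_len=5
Fragment 4: offset=5 data="Zab" -> buffer=IeyNbZabdVYHomw -> prefix_len=15

Answer: 0 0 5 15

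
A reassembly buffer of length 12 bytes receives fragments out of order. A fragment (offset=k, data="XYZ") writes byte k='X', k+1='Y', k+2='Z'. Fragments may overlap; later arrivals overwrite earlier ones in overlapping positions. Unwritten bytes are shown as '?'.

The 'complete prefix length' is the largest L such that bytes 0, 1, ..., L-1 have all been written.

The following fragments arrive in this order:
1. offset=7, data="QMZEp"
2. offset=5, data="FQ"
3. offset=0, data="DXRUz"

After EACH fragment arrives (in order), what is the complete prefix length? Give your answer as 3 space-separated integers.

Fragment 1: offset=7 data="QMZEp" -> buffer=???????QMZEp -> prefix_len=0
Fragment 2: offset=5 data="FQ" -> buffer=?????FQQMZEp -> prefix_len=0
Fragment 3: offset=0 data="DXRUz" -> buffer=DXRUzFQQMZEp -> prefix_len=12

Answer: 0 0 12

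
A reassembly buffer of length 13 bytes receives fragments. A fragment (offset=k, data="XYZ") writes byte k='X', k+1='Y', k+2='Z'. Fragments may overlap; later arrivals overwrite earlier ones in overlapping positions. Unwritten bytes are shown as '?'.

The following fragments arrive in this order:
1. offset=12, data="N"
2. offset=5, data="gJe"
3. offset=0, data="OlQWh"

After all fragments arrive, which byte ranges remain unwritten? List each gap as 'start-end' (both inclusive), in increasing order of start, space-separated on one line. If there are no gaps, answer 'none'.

Fragment 1: offset=12 len=1
Fragment 2: offset=5 len=3
Fragment 3: offset=0 len=5
Gaps: 8-11

Answer: 8-11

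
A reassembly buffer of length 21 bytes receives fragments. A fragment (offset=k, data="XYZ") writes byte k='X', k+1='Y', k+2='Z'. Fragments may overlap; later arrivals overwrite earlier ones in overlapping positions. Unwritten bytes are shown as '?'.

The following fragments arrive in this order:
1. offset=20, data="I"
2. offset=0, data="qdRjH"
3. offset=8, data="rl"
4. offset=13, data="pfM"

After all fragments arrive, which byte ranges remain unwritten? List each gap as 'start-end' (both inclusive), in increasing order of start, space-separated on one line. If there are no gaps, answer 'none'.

Fragment 1: offset=20 len=1
Fragment 2: offset=0 len=5
Fragment 3: offset=8 len=2
Fragment 4: offset=13 len=3
Gaps: 5-7 10-12 16-19

Answer: 5-7 10-12 16-19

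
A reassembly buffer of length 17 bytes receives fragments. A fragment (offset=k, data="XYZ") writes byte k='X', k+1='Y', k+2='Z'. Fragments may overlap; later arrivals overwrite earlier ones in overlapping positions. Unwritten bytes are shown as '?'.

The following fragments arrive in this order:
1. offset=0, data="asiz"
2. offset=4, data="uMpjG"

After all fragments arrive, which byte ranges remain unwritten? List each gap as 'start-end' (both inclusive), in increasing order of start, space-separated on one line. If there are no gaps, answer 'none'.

Answer: 9-16

Derivation:
Fragment 1: offset=0 len=4
Fragment 2: offset=4 len=5
Gaps: 9-16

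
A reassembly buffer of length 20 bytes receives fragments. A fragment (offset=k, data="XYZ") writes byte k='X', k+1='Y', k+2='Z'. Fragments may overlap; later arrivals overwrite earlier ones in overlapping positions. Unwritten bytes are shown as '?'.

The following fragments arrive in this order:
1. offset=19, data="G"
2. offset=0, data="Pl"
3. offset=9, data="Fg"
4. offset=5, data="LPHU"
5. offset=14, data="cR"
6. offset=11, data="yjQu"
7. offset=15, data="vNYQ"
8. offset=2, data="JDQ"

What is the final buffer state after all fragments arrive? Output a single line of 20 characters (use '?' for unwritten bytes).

Fragment 1: offset=19 data="G" -> buffer=???????????????????G
Fragment 2: offset=0 data="Pl" -> buffer=Pl?????????????????G
Fragment 3: offset=9 data="Fg" -> buffer=Pl???????Fg????????G
Fragment 4: offset=5 data="LPHU" -> buffer=Pl???LPHUFg????????G
Fragment 5: offset=14 data="cR" -> buffer=Pl???LPHUFg???cR???G
Fragment 6: offset=11 data="yjQu" -> buffer=Pl???LPHUFgyjQuR???G
Fragment 7: offset=15 data="vNYQ" -> buffer=Pl???LPHUFgyjQuvNYQG
Fragment 8: offset=2 data="JDQ" -> buffer=PlJDQLPHUFgyjQuvNYQG

Answer: PlJDQLPHUFgyjQuvNYQG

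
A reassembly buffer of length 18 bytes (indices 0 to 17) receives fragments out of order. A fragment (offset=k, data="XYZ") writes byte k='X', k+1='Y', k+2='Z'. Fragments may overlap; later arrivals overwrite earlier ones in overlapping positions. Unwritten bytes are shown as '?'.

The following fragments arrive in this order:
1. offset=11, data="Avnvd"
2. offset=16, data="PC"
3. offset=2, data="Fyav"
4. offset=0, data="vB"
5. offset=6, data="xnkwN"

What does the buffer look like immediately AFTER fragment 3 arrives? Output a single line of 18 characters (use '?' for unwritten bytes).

Answer: ??Fyav?????AvnvdPC

Derivation:
Fragment 1: offset=11 data="Avnvd" -> buffer=???????????Avnvd??
Fragment 2: offset=16 data="PC" -> buffer=???????????AvnvdPC
Fragment 3: offset=2 data="Fyav" -> buffer=??Fyav?????AvnvdPC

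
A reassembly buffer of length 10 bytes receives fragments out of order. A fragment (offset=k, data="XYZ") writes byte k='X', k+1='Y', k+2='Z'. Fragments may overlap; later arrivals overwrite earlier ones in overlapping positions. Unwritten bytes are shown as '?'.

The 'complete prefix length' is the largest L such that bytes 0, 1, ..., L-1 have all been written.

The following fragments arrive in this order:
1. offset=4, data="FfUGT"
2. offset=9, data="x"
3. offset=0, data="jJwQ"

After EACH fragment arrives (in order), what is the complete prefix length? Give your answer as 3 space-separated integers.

Answer: 0 0 10

Derivation:
Fragment 1: offset=4 data="FfUGT" -> buffer=????FfUGT? -> prefix_len=0
Fragment 2: offset=9 data="x" -> buffer=????FfUGTx -> prefix_len=0
Fragment 3: offset=0 data="jJwQ" -> buffer=jJwQFfUGTx -> prefix_len=10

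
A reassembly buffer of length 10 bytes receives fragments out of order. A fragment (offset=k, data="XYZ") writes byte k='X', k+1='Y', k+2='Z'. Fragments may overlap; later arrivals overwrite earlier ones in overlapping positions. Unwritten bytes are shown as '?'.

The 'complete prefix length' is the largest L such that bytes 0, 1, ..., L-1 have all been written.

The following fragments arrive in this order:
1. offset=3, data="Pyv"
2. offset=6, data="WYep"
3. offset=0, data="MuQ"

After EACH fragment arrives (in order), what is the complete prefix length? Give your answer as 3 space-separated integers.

Answer: 0 0 10

Derivation:
Fragment 1: offset=3 data="Pyv" -> buffer=???Pyv???? -> prefix_len=0
Fragment 2: offset=6 data="WYep" -> buffer=???PyvWYep -> prefix_len=0
Fragment 3: offset=0 data="MuQ" -> buffer=MuQPyvWYep -> prefix_len=10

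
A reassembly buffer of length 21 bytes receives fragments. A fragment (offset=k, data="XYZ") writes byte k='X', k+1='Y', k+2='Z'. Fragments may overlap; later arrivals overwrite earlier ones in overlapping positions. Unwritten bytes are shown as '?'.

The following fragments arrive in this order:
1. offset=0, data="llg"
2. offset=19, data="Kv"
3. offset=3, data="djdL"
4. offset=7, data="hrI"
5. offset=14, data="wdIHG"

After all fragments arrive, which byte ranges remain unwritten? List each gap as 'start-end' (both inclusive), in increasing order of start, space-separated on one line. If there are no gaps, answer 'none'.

Answer: 10-13

Derivation:
Fragment 1: offset=0 len=3
Fragment 2: offset=19 len=2
Fragment 3: offset=3 len=4
Fragment 4: offset=7 len=3
Fragment 5: offset=14 len=5
Gaps: 10-13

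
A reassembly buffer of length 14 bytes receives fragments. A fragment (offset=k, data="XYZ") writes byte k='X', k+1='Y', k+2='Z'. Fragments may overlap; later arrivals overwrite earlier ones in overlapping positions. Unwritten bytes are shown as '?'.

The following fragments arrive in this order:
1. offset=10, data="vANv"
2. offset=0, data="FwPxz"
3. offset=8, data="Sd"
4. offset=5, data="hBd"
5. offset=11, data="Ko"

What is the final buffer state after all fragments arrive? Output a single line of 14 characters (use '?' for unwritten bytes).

Answer: FwPxzhBdSdvKov

Derivation:
Fragment 1: offset=10 data="vANv" -> buffer=??????????vANv
Fragment 2: offset=0 data="FwPxz" -> buffer=FwPxz?????vANv
Fragment 3: offset=8 data="Sd" -> buffer=FwPxz???SdvANv
Fragment 4: offset=5 data="hBd" -> buffer=FwPxzhBdSdvANv
Fragment 5: offset=11 data="Ko" -> buffer=FwPxzhBdSdvKov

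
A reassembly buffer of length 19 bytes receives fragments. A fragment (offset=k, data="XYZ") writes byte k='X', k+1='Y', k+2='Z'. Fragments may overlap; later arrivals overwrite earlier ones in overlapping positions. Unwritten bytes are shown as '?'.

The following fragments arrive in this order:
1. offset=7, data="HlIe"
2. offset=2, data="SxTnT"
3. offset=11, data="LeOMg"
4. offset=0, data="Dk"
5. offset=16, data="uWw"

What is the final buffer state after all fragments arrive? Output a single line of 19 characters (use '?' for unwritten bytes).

Answer: DkSxTnTHlIeLeOMguWw

Derivation:
Fragment 1: offset=7 data="HlIe" -> buffer=???????HlIe????????
Fragment 2: offset=2 data="SxTnT" -> buffer=??SxTnTHlIe????????
Fragment 3: offset=11 data="LeOMg" -> buffer=??SxTnTHlIeLeOMg???
Fragment 4: offset=0 data="Dk" -> buffer=DkSxTnTHlIeLeOMg???
Fragment 5: offset=16 data="uWw" -> buffer=DkSxTnTHlIeLeOMguWw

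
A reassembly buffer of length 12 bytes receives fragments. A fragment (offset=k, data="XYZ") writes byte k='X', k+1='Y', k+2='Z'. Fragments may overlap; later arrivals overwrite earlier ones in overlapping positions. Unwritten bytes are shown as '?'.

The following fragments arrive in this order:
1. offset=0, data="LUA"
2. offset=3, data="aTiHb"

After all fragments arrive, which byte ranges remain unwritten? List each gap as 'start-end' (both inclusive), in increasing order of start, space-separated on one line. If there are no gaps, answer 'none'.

Fragment 1: offset=0 len=3
Fragment 2: offset=3 len=5
Gaps: 8-11

Answer: 8-11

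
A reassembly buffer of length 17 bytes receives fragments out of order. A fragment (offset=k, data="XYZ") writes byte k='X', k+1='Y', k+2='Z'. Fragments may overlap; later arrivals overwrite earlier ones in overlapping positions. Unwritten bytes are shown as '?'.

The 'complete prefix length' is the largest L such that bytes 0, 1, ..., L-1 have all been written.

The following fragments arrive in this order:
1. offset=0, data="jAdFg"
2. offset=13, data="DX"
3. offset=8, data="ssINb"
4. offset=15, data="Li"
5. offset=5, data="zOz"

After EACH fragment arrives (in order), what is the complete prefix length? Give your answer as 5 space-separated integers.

Answer: 5 5 5 5 17

Derivation:
Fragment 1: offset=0 data="jAdFg" -> buffer=jAdFg???????????? -> prefix_len=5
Fragment 2: offset=13 data="DX" -> buffer=jAdFg????????DX?? -> prefix_len=5
Fragment 3: offset=8 data="ssINb" -> buffer=jAdFg???ssINbDX?? -> prefix_len=5
Fragment 4: offset=15 data="Li" -> buffer=jAdFg???ssINbDXLi -> prefix_len=5
Fragment 5: offset=5 data="zOz" -> buffer=jAdFgzOzssINbDXLi -> prefix_len=17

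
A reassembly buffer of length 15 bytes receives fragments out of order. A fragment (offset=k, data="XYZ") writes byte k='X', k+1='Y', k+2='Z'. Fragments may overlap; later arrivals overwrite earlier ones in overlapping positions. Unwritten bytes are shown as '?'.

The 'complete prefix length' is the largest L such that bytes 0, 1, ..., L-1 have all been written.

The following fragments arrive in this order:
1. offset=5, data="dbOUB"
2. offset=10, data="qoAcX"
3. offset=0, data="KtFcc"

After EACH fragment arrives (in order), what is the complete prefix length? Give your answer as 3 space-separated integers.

Fragment 1: offset=5 data="dbOUB" -> buffer=?????dbOUB????? -> prefix_len=0
Fragment 2: offset=10 data="qoAcX" -> buffer=?????dbOUBqoAcX -> prefix_len=0
Fragment 3: offset=0 data="KtFcc" -> buffer=KtFccdbOUBqoAcX -> prefix_len=15

Answer: 0 0 15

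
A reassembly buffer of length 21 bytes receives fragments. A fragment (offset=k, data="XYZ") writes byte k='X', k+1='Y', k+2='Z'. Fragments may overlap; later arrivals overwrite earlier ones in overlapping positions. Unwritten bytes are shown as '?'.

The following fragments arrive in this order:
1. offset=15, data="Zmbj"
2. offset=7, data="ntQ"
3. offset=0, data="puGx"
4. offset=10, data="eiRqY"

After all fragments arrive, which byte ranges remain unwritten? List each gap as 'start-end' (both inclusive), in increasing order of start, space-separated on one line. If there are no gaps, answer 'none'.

Answer: 4-6 19-20

Derivation:
Fragment 1: offset=15 len=4
Fragment 2: offset=7 len=3
Fragment 3: offset=0 len=4
Fragment 4: offset=10 len=5
Gaps: 4-6 19-20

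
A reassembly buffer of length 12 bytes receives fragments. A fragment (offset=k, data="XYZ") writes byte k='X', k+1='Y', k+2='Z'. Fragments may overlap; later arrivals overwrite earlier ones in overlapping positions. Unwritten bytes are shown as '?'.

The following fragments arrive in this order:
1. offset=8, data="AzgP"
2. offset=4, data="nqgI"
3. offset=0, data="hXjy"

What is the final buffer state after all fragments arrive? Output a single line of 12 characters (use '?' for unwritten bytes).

Fragment 1: offset=8 data="AzgP" -> buffer=????????AzgP
Fragment 2: offset=4 data="nqgI" -> buffer=????nqgIAzgP
Fragment 3: offset=0 data="hXjy" -> buffer=hXjynqgIAzgP

Answer: hXjynqgIAzgP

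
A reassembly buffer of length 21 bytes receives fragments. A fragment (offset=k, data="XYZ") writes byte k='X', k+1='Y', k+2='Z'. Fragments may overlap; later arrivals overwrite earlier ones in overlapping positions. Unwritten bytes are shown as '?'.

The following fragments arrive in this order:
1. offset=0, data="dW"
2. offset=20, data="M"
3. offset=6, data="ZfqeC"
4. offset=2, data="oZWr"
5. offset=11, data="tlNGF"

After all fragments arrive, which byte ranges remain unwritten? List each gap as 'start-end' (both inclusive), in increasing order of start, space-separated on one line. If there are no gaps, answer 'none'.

Answer: 16-19

Derivation:
Fragment 1: offset=0 len=2
Fragment 2: offset=20 len=1
Fragment 3: offset=6 len=5
Fragment 4: offset=2 len=4
Fragment 5: offset=11 len=5
Gaps: 16-19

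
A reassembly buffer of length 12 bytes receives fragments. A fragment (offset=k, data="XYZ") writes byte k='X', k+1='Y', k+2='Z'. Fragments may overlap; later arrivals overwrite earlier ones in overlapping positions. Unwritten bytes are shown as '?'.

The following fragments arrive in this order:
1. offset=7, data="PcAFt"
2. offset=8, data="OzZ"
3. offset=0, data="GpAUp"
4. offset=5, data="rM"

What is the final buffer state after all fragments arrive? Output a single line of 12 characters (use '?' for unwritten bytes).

Answer: GpAUprMPOzZt

Derivation:
Fragment 1: offset=7 data="PcAFt" -> buffer=???????PcAFt
Fragment 2: offset=8 data="OzZ" -> buffer=???????POzZt
Fragment 3: offset=0 data="GpAUp" -> buffer=GpAUp??POzZt
Fragment 4: offset=5 data="rM" -> buffer=GpAUprMPOzZt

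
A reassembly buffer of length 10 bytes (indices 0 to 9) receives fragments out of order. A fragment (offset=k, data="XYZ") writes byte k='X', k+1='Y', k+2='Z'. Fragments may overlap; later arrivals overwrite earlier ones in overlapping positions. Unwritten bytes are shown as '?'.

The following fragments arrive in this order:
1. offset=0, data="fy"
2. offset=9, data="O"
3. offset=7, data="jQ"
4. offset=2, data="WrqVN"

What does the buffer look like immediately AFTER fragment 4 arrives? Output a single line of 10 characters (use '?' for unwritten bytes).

Fragment 1: offset=0 data="fy" -> buffer=fy????????
Fragment 2: offset=9 data="O" -> buffer=fy???????O
Fragment 3: offset=7 data="jQ" -> buffer=fy?????jQO
Fragment 4: offset=2 data="WrqVN" -> buffer=fyWrqVNjQO

Answer: fyWrqVNjQO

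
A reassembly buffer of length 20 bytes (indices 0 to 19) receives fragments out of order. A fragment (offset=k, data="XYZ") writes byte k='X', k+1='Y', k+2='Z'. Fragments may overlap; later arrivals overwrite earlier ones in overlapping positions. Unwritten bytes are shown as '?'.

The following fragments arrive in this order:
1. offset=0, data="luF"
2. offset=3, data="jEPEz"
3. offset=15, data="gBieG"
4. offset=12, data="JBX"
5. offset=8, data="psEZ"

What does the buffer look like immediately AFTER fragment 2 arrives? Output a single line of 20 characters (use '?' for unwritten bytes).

Answer: luFjEPEz????????????

Derivation:
Fragment 1: offset=0 data="luF" -> buffer=luF?????????????????
Fragment 2: offset=3 data="jEPEz" -> buffer=luFjEPEz????????????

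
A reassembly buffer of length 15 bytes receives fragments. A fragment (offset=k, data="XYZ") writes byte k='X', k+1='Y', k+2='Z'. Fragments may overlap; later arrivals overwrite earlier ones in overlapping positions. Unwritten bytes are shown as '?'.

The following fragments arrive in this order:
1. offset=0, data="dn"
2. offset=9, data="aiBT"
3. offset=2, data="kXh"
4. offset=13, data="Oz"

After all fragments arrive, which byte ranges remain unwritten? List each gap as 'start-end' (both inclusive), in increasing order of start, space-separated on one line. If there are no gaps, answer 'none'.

Answer: 5-8

Derivation:
Fragment 1: offset=0 len=2
Fragment 2: offset=9 len=4
Fragment 3: offset=2 len=3
Fragment 4: offset=13 len=2
Gaps: 5-8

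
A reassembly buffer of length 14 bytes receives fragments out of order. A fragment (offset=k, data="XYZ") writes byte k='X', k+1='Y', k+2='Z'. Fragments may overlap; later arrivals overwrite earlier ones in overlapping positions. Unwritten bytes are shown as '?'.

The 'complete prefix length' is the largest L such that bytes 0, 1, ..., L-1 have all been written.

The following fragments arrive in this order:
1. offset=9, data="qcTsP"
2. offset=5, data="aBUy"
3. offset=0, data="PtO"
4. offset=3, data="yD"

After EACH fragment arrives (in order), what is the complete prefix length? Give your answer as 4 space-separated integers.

Answer: 0 0 3 14

Derivation:
Fragment 1: offset=9 data="qcTsP" -> buffer=?????????qcTsP -> prefix_len=0
Fragment 2: offset=5 data="aBUy" -> buffer=?????aBUyqcTsP -> prefix_len=0
Fragment 3: offset=0 data="PtO" -> buffer=PtO??aBUyqcTsP -> prefix_len=3
Fragment 4: offset=3 data="yD" -> buffer=PtOyDaBUyqcTsP -> prefix_len=14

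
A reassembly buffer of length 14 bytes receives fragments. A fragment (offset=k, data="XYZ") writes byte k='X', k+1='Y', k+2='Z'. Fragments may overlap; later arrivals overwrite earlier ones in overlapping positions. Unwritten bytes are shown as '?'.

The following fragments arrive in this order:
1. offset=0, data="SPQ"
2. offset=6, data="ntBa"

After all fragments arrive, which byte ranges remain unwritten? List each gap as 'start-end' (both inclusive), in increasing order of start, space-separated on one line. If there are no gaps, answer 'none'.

Fragment 1: offset=0 len=3
Fragment 2: offset=6 len=4
Gaps: 3-5 10-13

Answer: 3-5 10-13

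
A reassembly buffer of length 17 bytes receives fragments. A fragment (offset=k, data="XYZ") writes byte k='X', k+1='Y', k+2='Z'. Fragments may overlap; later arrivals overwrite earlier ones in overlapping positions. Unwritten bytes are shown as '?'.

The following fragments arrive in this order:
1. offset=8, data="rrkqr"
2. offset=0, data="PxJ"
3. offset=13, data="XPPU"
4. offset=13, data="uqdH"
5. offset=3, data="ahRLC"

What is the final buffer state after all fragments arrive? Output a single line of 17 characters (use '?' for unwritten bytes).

Answer: PxJahRLCrrkqruqdH

Derivation:
Fragment 1: offset=8 data="rrkqr" -> buffer=????????rrkqr????
Fragment 2: offset=0 data="PxJ" -> buffer=PxJ?????rrkqr????
Fragment 3: offset=13 data="XPPU" -> buffer=PxJ?????rrkqrXPPU
Fragment 4: offset=13 data="uqdH" -> buffer=PxJ?????rrkqruqdH
Fragment 5: offset=3 data="ahRLC" -> buffer=PxJahRLCrrkqruqdH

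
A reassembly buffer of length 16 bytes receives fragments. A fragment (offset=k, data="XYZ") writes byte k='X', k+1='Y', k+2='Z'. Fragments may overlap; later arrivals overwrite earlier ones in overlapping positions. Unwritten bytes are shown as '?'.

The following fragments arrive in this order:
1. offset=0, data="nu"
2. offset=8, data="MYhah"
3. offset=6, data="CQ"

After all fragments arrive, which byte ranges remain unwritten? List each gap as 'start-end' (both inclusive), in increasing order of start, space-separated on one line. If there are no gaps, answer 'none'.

Answer: 2-5 13-15

Derivation:
Fragment 1: offset=0 len=2
Fragment 2: offset=8 len=5
Fragment 3: offset=6 len=2
Gaps: 2-5 13-15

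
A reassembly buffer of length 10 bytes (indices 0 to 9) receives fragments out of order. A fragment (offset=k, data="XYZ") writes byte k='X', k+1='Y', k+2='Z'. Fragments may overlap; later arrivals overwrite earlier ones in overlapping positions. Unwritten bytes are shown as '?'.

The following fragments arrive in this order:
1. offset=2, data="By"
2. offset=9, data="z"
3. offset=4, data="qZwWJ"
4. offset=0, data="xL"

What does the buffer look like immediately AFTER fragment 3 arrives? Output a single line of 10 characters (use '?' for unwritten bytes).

Fragment 1: offset=2 data="By" -> buffer=??By??????
Fragment 2: offset=9 data="z" -> buffer=??By?????z
Fragment 3: offset=4 data="qZwWJ" -> buffer=??ByqZwWJz

Answer: ??ByqZwWJz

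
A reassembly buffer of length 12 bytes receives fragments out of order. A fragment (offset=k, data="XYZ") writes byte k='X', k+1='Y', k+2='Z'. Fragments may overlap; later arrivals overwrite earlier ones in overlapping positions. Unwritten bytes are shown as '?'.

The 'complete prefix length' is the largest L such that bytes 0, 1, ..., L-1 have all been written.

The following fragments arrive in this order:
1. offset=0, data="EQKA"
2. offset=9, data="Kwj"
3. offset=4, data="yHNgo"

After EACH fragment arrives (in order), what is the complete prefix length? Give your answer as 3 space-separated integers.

Fragment 1: offset=0 data="EQKA" -> buffer=EQKA???????? -> prefix_len=4
Fragment 2: offset=9 data="Kwj" -> buffer=EQKA?????Kwj -> prefix_len=4
Fragment 3: offset=4 data="yHNgo" -> buffer=EQKAyHNgoKwj -> prefix_len=12

Answer: 4 4 12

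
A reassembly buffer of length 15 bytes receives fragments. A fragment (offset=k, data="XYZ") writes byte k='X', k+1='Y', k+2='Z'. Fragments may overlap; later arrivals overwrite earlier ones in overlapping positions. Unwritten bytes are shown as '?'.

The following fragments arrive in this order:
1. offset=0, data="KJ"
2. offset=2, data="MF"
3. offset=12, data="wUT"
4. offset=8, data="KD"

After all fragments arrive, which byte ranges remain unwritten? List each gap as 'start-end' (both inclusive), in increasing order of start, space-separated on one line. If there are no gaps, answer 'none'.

Fragment 1: offset=0 len=2
Fragment 2: offset=2 len=2
Fragment 3: offset=12 len=3
Fragment 4: offset=8 len=2
Gaps: 4-7 10-11

Answer: 4-7 10-11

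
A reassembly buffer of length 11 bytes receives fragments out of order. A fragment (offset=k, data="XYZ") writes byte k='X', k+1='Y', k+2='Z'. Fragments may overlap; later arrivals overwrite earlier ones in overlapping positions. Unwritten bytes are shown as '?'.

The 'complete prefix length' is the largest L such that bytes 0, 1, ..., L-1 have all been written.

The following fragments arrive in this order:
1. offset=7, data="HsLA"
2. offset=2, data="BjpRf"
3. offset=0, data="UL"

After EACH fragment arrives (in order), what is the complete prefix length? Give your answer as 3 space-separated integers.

Fragment 1: offset=7 data="HsLA" -> buffer=???????HsLA -> prefix_len=0
Fragment 2: offset=2 data="BjpRf" -> buffer=??BjpRfHsLA -> prefix_len=0
Fragment 3: offset=0 data="UL" -> buffer=ULBjpRfHsLA -> prefix_len=11

Answer: 0 0 11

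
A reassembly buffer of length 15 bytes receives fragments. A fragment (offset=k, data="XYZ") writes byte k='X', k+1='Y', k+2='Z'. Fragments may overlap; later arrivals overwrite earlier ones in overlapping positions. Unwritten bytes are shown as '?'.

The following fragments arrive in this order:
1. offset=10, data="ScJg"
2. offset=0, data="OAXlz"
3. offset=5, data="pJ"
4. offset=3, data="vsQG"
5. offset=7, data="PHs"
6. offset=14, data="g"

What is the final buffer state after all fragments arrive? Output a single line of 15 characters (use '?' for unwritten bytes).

Fragment 1: offset=10 data="ScJg" -> buffer=??????????ScJg?
Fragment 2: offset=0 data="OAXlz" -> buffer=OAXlz?????ScJg?
Fragment 3: offset=5 data="pJ" -> buffer=OAXlzpJ???ScJg?
Fragment 4: offset=3 data="vsQG" -> buffer=OAXvsQG???ScJg?
Fragment 5: offset=7 data="PHs" -> buffer=OAXvsQGPHsScJg?
Fragment 6: offset=14 data="g" -> buffer=OAXvsQGPHsScJgg

Answer: OAXvsQGPHsScJgg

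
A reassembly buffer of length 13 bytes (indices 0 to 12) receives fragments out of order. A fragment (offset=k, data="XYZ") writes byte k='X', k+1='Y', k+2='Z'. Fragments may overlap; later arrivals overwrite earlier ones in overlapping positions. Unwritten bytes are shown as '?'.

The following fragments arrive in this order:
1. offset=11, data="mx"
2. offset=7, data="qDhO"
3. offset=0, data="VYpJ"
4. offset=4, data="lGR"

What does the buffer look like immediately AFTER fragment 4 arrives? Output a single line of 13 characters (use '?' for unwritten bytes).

Answer: VYpJlGRqDhOmx

Derivation:
Fragment 1: offset=11 data="mx" -> buffer=???????????mx
Fragment 2: offset=7 data="qDhO" -> buffer=???????qDhOmx
Fragment 3: offset=0 data="VYpJ" -> buffer=VYpJ???qDhOmx
Fragment 4: offset=4 data="lGR" -> buffer=VYpJlGRqDhOmx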